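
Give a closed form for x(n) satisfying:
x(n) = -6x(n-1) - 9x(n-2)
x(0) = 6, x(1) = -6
Characteristic equation: x² + 6x + 9 = 0, which is (x - (-3))².
Repeated root r = -3.
General solution: x(n) = (A + Bn)·(-3)^n.
From x(0) = 6: A = 6.
From x(1) = -6: (A + B)·(-3) = -6 ⇒ B = -4.
So x(n) = \left(6 - 4 n\right) \cdot (-3)^n.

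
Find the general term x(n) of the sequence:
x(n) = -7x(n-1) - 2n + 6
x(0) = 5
First-order linear with linear forcing.
Homogeneous solution: x_h(n) = A·(-7)^n.
Try particular x_p(n) = pn + q. Substituting:
  pn + q = -7(p(n-1) + q) - 2n + 6.
Matching the n-coefficient: p = -7p - 2 ⇒ p = - \frac{1}{4}.
Matching constants: q = 7p - 7q + 6 ⇒ q = \frac{17}{32}.
General: x(n) = A·(-7)^n - \frac{n}{4} + \frac{17}{32}.
Apply x(0) = 5: A + \frac{17}{32} = 5 ⇒ A = \frac{143}{32}.
So x(n) = \frac{143 \left(-7\right)^{n}}{32} - \frac{n}{4} + \frac{17}{32}.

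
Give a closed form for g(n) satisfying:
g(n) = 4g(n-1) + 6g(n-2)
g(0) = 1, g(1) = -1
Characteristic equation: x² - 4x - 6 = 0.
Discriminant Δ = (4)² + 4·(6) = 40.
Roots r₁,₂ = (4 ± √40)/2, so r₁ = 2 + \sqrt{10}, r₂ = 2 - \sqrt{10}.
General solution: g(n) = A·r₁^n + B·r₂^n.
From the initial conditions, A + B = 1 and r₁A + r₂B = -1.
Since r₁ - r₂ = √40: A = (-1 - (1)r₂)/√40 = \frac{1}{2} - \frac{3 \sqrt{10}}{20}, and B = 1 - A = \frac{3 \sqrt{10}}{20} + \frac{1}{2}.
So g(n) = \left(\frac{1}{2} - \frac{3 \sqrt{10}}{20}\right)\left(2 + \sqrt{10}\right)^n + \left(\frac{3 \sqrt{10}}{20} + \frac{1}{2}\right)\left(2 - \sqrt{10}\right)^n.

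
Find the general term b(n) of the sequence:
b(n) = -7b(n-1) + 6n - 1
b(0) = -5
First-order linear with linear forcing.
Homogeneous solution: b_h(n) = A·(-7)^n.
Try particular b_p(n) = pn + q. Substituting:
  pn + q = -7(p(n-1) + q) + 6n - 1.
Matching the n-coefficient: p = -7p + 6 ⇒ p = \frac{3}{4}.
Matching constants: q = 7p - 7q - 1 ⇒ q = \frac{17}{32}.
General: b(n) = A·(-7)^n + \frac{3 n}{4} + \frac{17}{32}.
Apply b(0) = -5: A + \frac{17}{32} = -5 ⇒ A = - \frac{177}{32}.
So b(n) = - \frac{177 \left(-7\right)^{n}}{32} + \frac{3 n}{4} + \frac{17}{32}.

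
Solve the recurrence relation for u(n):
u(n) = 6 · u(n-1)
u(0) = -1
Pure geometric recurrence with ratio 6.
By induction u(n) = u(0) · (6)^n = - 6^{n}.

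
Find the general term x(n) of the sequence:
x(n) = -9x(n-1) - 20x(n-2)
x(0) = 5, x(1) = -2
Characteristic equation: x² + 9x + 20 = 0, which factors as (x - (-5))(x - (-4)) = 0.
Roots r₁ = -5, r₂ = -4 (distinct).
General solution: x(n) = A·(-5)^n + B·(-4)^n.
From x(0) = 5: A + B = 5.
From x(1) = -2: -5A - 4B = -2.
Solving: A = -18, B = 23.
So x(n) = 23 \left(-4\right)^{n} - 18 \left(-5\right)^{n}.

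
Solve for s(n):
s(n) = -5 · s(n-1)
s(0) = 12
Pure geometric recurrence with ratio -5.
By induction s(n) = s(0) · (-5)^n = 12 \left(-5\right)^{n}.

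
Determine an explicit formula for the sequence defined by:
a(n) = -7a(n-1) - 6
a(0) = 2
First-order linear non-homogeneous.
Homogeneous solution: a_h(n) = A·(-7)^n.
Try constant particular solution a_p = K: K = -7K - 6 ⇒ K = - \frac{3}{4}.
General: a(n) = A·(-7)^n - \frac{3}{4}.
Apply a(0) = 2: A - \frac{3}{4} = 2 ⇒ A = \frac{11}{4}.
So a(n) = \frac{11 \left(-7\right)^{n}}{4} - \frac{3}{4}.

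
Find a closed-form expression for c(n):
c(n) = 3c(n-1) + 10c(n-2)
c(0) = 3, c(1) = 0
Characteristic equation: x² - 3x - 10 = 0, which factors as (x - (-2))(x - (5)) = 0.
Roots r₁ = -2, r₂ = 5 (distinct).
General solution: c(n) = A·(-2)^n + B·(5)^n.
From c(0) = 3: A + B = 3.
From c(1) = 0: -2A + 5B = 0.
Solving: A = \frac{15}{7}, B = \frac{6}{7}.
So c(n) = \frac{15 \left(-2\right)^{n}}{7} + \frac{6 \cdot 5^{n}}{7}.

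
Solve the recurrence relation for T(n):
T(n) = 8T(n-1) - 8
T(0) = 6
First-order linear non-homogeneous.
Homogeneous solution: T_h(n) = A·(8)^n.
Try constant particular solution T_p = K: K = 8K - 8 ⇒ K = \frac{8}{7}.
General: T(n) = A·(8)^n + \frac{8}{7}.
Apply T(0) = 6: A + \frac{8}{7} = 6 ⇒ A = \frac{34}{7}.
So T(n) = \frac{34 \cdot 8^{n}}{7} + \frac{8}{7}.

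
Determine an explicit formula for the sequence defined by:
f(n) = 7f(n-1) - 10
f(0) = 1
First-order linear non-homogeneous.
Homogeneous solution: f_h(n) = A·(7)^n.
Try constant particular solution f_p = K: K = 7K - 10 ⇒ K = \frac{5}{3}.
General: f(n) = A·(7)^n + \frac{5}{3}.
Apply f(0) = 1: A + \frac{5}{3} = 1 ⇒ A = - \frac{2}{3}.
So f(n) = \frac{5}{3} - \frac{2 \cdot 7^{n}}{3}.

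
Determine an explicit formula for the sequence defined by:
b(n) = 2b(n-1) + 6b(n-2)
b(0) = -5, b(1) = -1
Characteristic equation: x² - 2x - 6 = 0.
Discriminant Δ = (2)² + 4·(6) = 28.
Roots r₁,₂ = (2 ± √28)/2, so r₁ = 1 + \sqrt{7}, r₂ = 1 - \sqrt{7}.
General solution: b(n) = A·r₁^n + B·r₂^n.
From the initial conditions, A + B = -5 and r₁A + r₂B = -1.
Since r₁ - r₂ = √28: A = (-1 - (-5)r₂)/√28 = - \frac{5}{2} + \frac{2 \sqrt{7}}{7}, and B = -5 - A = - \frac{5}{2} - \frac{2 \sqrt{7}}{7}.
So b(n) = \left(- \frac{5}{2} + \frac{2 \sqrt{7}}{7}\right)\left(1 + \sqrt{7}\right)^n + \left(- \frac{5}{2} - \frac{2 \sqrt{7}}{7}\right)\left(1 - \sqrt{7}\right)^n.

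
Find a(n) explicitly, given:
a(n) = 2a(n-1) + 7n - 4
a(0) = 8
First-order linear with linear forcing.
Homogeneous solution: a_h(n) = A·(2)^n.
Try particular a_p(n) = pn + q. Substituting:
  pn + q = 2(p(n-1) + q) + 7n - 4.
Matching the n-coefficient: p = 2p + 7 ⇒ p = -7.
Matching constants: q = -2p + 2q - 4 ⇒ q = -10.
General: a(n) = A·(2)^n - 7 n - 10.
Apply a(0) = 8: A - 10 = 8 ⇒ A = 18.
So a(n) = 18 \cdot 2^{n} - 7 n - 10.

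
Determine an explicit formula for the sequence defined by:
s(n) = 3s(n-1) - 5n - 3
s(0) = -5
First-order linear with linear forcing.
Homogeneous solution: s_h(n) = A·(3)^n.
Try particular s_p(n) = pn + q. Substituting:
  pn + q = 3(p(n-1) + q) - 5n - 3.
Matching the n-coefficient: p = 3p - 5 ⇒ p = \frac{5}{2}.
Matching constants: q = -3p + 3q - 3 ⇒ q = \frac{21}{4}.
General: s(n) = A·(3)^n + \frac{5 n}{2} + \frac{21}{4}.
Apply s(0) = -5: A + \frac{21}{4} = -5 ⇒ A = - \frac{41}{4}.
So s(n) = - \frac{41 \cdot 3^{n}}{4} + \frac{5 n}{2} + \frac{21}{4}.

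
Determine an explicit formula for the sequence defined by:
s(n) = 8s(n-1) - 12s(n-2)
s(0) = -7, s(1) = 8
Characteristic equation: x² - 8x + 12 = 0, which factors as (x - (6))(x - (2)) = 0.
Roots r₁ = 6, r₂ = 2 (distinct).
General solution: s(n) = A·(6)^n + B·(2)^n.
From s(0) = -7: A + B = -7.
From s(1) = 8: 6A + 2B = 8.
Solving: A = \frac{11}{2}, B = - \frac{25}{2}.
So s(n) = - \frac{25 \cdot 2^{n}}{2} + \frac{11 \cdot 6^{n}}{2}.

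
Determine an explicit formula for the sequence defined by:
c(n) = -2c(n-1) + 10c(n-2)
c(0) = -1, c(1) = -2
Characteristic equation: x² + 2x - 10 = 0.
Discriminant Δ = (-2)² + 4·(10) = 44.
Roots r₁,₂ = (-2 ± √44)/2, so r₁ = -1 + \sqrt{11}, r₂ = - \sqrt{11} - 1.
General solution: c(n) = A·r₁^n + B·r₂^n.
From the initial conditions, A + B = -1 and r₁A + r₂B = -2.
Since r₁ - r₂ = √44: A = (-2 - (-1)r₂)/√44 = - \frac{1}{2} - \frac{3 \sqrt{11}}{22}, and B = -1 - A = - \frac{1}{2} + \frac{3 \sqrt{11}}{22}.
So c(n) = \left(- \frac{1}{2} - \frac{3 \sqrt{11}}{22}\right)\left(-1 + \sqrt{11}\right)^n + \left(- \frac{1}{2} + \frac{3 \sqrt{11}}{22}\right)\left(- \sqrt{11} - 1\right)^n.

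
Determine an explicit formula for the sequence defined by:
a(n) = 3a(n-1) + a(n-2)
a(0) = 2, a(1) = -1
Characteristic equation: x² - 3x - 1 = 0.
Discriminant Δ = (3)² + 4·(1) = 13.
Roots r₁,₂ = (3 ± √13)/2, so r₁ = \frac{3}{2} + \frac{\sqrt{13}}{2}, r₂ = \frac{3}{2} - \frac{\sqrt{13}}{2}.
General solution: a(n) = A·r₁^n + B·r₂^n.
From the initial conditions, A + B = 2 and r₁A + r₂B = -1.
Since r₁ - r₂ = √13: A = (-1 - (2)r₂)/√13 = 1 - \frac{4 \sqrt{13}}{13}, and B = 2 - A = 1 + \frac{4 \sqrt{13}}{13}.
So a(n) = \left(1 - \frac{4 \sqrt{13}}{13}\right)\left(\frac{3}{2} + \frac{\sqrt{13}}{2}\right)^n + \left(1 + \frac{4 \sqrt{13}}{13}\right)\left(\frac{3}{2} - \frac{\sqrt{13}}{2}\right)^n.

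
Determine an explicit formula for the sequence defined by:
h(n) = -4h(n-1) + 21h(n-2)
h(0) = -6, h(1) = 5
Characteristic equation: x² + 4x - 21 = 0, which factors as (x - (-7))(x - (3)) = 0.
Roots r₁ = -7, r₂ = 3 (distinct).
General solution: h(n) = A·(-7)^n + B·(3)^n.
From h(0) = -6: A + B = -6.
From h(1) = 5: -7A + 3B = 5.
Solving: A = - \frac{23}{10}, B = - \frac{37}{10}.
So h(n) = - \frac{23 \left(-7\right)^{n}}{10} - \frac{37 \cdot 3^{n}}{10}.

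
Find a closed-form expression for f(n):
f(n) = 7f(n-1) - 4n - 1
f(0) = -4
First-order linear with linear forcing.
Homogeneous solution: f_h(n) = A·(7)^n.
Try particular f_p(n) = pn + q. Substituting:
  pn + q = 7(p(n-1) + q) - 4n - 1.
Matching the n-coefficient: p = 7p - 4 ⇒ p = \frac{2}{3}.
Matching constants: q = -7p + 7q - 1 ⇒ q = \frac{17}{18}.
General: f(n) = A·(7)^n + \frac{2 n}{3} + \frac{17}{18}.
Apply f(0) = -4: A + \frac{17}{18} = -4 ⇒ A = - \frac{89}{18}.
So f(n) = - \frac{89 \cdot 7^{n}}{18} + \frac{2 n}{3} + \frac{17}{18}.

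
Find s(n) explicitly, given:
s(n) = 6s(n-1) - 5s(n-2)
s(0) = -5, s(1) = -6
Characteristic equation: x² - 6x + 5 = 0, which factors as (x - (1))(x - (5)) = 0.
Roots r₁ = 1, r₂ = 5 (distinct).
General solution: s(n) = A·(1)^n + B·(5)^n.
From s(0) = -5: A + B = -5.
From s(1) = -6: A + 5B = -6.
Solving: A = - \frac{19}{4}, B = - \frac{1}{4}.
So s(n) = - \frac{5^{n}}{4} - \frac{19}{4}.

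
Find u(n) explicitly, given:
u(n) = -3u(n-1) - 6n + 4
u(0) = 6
First-order linear with linear forcing.
Homogeneous solution: u_h(n) = A·(-3)^n.
Try particular u_p(n) = pn + q. Substituting:
  pn + q = -3(p(n-1) + q) - 6n + 4.
Matching the n-coefficient: p = -3p - 6 ⇒ p = - \frac{3}{2}.
Matching constants: q = 3p - 3q + 4 ⇒ q = - \frac{1}{8}.
General: u(n) = A·(-3)^n - \frac{3 n}{2} - \frac{1}{8}.
Apply u(0) = 6: A - \frac{1}{8} = 6 ⇒ A = \frac{49}{8}.
So u(n) = \frac{49 \left(-3\right)^{n}}{8} - \frac{3 n}{2} - \frac{1}{8}.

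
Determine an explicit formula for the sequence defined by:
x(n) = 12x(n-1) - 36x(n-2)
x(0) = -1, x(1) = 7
Characteristic equation: x² - 12x + 36 = 0, which is (x - (6))².
Repeated root r = 6.
General solution: x(n) = (A + Bn)·(6)^n.
From x(0) = -1: A = -1.
From x(1) = 7: (A + B)·(6) = 7 ⇒ B = \frac{13}{6}.
So x(n) = \left(\frac{13 n}{6} - 1\right) \cdot (6)^n.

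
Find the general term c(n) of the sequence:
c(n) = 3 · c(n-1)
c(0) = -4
Pure geometric recurrence with ratio 3.
By induction c(n) = c(0) · (3)^n = - 4 \cdot 3^{n}.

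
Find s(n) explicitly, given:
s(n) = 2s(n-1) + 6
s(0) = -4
First-order linear non-homogeneous.
Homogeneous solution: s_h(n) = A·(2)^n.
Try constant particular solution s_p = K: K = 2K + 6 ⇒ K = -6.
General: s(n) = A·(2)^n - 6.
Apply s(0) = -4: A - 6 = -4 ⇒ A = 2.
So s(n) = 2 \cdot 2^{n} - 6.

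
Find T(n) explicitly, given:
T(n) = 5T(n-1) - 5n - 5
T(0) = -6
First-order linear with linear forcing.
Homogeneous solution: T_h(n) = A·(5)^n.
Try particular T_p(n) = pn + q. Substituting:
  pn + q = 5(p(n-1) + q) - 5n - 5.
Matching the n-coefficient: p = 5p - 5 ⇒ p = \frac{5}{4}.
Matching constants: q = -5p + 5q - 5 ⇒ q = \frac{45}{16}.
General: T(n) = A·(5)^n + \frac{5 n}{4} + \frac{45}{16}.
Apply T(0) = -6: A + \frac{45}{16} = -6 ⇒ A = - \frac{141}{16}.
So T(n) = - \frac{141 \cdot 5^{n}}{16} + \frac{5 n}{4} + \frac{45}{16}.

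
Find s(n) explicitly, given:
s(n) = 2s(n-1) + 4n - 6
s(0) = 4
First-order linear with linear forcing.
Homogeneous solution: s_h(n) = A·(2)^n.
Try particular s_p(n) = pn + q. Substituting:
  pn + q = 2(p(n-1) + q) + 4n - 6.
Matching the n-coefficient: p = 2p + 4 ⇒ p = -4.
Matching constants: q = -2p + 2q - 6 ⇒ q = -2.
General: s(n) = A·(2)^n - 4 n - 2.
Apply s(0) = 4: A - 2 = 4 ⇒ A = 6.
So s(n) = 6 \cdot 2^{n} - 4 n - 2.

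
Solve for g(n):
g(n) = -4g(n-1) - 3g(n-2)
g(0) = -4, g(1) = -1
Characteristic equation: x² + 4x + 3 = 0, which factors as (x - (-3))(x - (-1)) = 0.
Roots r₁ = -3, r₂ = -1 (distinct).
General solution: g(n) = A·(-3)^n + B·(-1)^n.
From g(0) = -4: A + B = -4.
From g(1) = -1: -3A - B = -1.
Solving: A = \frac{5}{2}, B = - \frac{13}{2}.
So g(n) = - \frac{13 \left(-1\right)^{n}}{2} + \frac{5 \left(-3\right)^{n}}{2}.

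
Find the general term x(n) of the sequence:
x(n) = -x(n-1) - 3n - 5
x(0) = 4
First-order linear with linear forcing.
Homogeneous solution: x_h(n) = A·(-1)^n.
Try particular x_p(n) = pn + q. Substituting:
  pn + q = -(p(n-1) + q) - 3n - 5.
Matching the n-coefficient: p = -p - 3 ⇒ p = - \frac{3}{2}.
Matching constants: q = p - q - 5 ⇒ q = - \frac{13}{4}.
General: x(n) = A·(-1)^n - \frac{3 n}{2} - \frac{13}{4}.
Apply x(0) = 4: A - \frac{13}{4} = 4 ⇒ A = \frac{29}{4}.
So x(n) = \frac{29 \left(-1\right)^{n}}{4} - \frac{3 n}{2} - \frac{13}{4}.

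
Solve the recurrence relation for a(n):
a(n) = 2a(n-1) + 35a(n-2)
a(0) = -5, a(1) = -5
Characteristic equation: x² - 2x - 35 = 0, which factors as (x - (7))(x - (-5)) = 0.
Roots r₁ = 7, r₂ = -5 (distinct).
General solution: a(n) = A·(7)^n + B·(-5)^n.
From a(0) = -5: A + B = -5.
From a(1) = -5: 7A - 5B = -5.
Solving: A = - \frac{5}{2}, B = - \frac{5}{2}.
So a(n) = - \frac{5 \left(-5\right)^{n}}{2} - \frac{5 \cdot 7^{n}}{2}.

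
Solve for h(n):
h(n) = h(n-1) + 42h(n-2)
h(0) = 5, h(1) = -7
Characteristic equation: x² - x - 42 = 0, which factors as (x - (-6))(x - (7)) = 0.
Roots r₁ = -6, r₂ = 7 (distinct).
General solution: h(n) = A·(-6)^n + B·(7)^n.
From h(0) = 5: A + B = 5.
From h(1) = -7: -6A + 7B = -7.
Solving: A = \frac{42}{13}, B = \frac{23}{13}.
So h(n) = \frac{42 \left(-6\right)^{n}}{13} + \frac{23 \cdot 7^{n}}{13}.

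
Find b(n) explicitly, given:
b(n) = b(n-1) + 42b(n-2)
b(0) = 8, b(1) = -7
Characteristic equation: x² - x - 42 = 0, which factors as (x - (7))(x - (-6)) = 0.
Roots r₁ = 7, r₂ = -6 (distinct).
General solution: b(n) = A·(7)^n + B·(-6)^n.
From b(0) = 8: A + B = 8.
From b(1) = -7: 7A - 6B = -7.
Solving: A = \frac{41}{13}, B = \frac{63}{13}.
So b(n) = \frac{63 \left(-6\right)^{n}}{13} + \frac{41 \cdot 7^{n}}{13}.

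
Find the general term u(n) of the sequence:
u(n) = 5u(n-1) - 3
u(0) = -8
First-order linear non-homogeneous.
Homogeneous solution: u_h(n) = A·(5)^n.
Try constant particular solution u_p = K: K = 5K - 3 ⇒ K = \frac{3}{4}.
General: u(n) = A·(5)^n + \frac{3}{4}.
Apply u(0) = -8: A + \frac{3}{4} = -8 ⇒ A = - \frac{35}{4}.
So u(n) = \frac{3}{4} - \frac{35 \cdot 5^{n}}{4}.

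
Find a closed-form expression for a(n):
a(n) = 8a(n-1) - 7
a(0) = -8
First-order linear non-homogeneous.
Homogeneous solution: a_h(n) = A·(8)^n.
Try constant particular solution a_p = K: K = 8K - 7 ⇒ K = 1.
General: a(n) = A·(8)^n + 1.
Apply a(0) = -8: A + 1 = -8 ⇒ A = -9.
So a(n) = 1 - 9 \cdot 8^{n}.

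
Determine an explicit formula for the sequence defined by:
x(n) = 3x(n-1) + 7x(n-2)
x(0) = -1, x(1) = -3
Characteristic equation: x² - 3x - 7 = 0.
Discriminant Δ = (3)² + 4·(7) = 37.
Roots r₁,₂ = (3 ± √37)/2, so r₁ = \frac{3}{2} + \frac{\sqrt{37}}{2}, r₂ = \frac{3}{2} - \frac{\sqrt{37}}{2}.
General solution: x(n) = A·r₁^n + B·r₂^n.
From the initial conditions, A + B = -1 and r₁A + r₂B = -3.
Since r₁ - r₂ = √37: A = (-3 - (-1)r₂)/√37 = - \frac{1}{2} - \frac{3 \sqrt{37}}{74}, and B = -1 - A = - \frac{1}{2} + \frac{3 \sqrt{37}}{74}.
So x(n) = \left(- \frac{1}{2} - \frac{3 \sqrt{37}}{74}\right)\left(\frac{3}{2} + \frac{\sqrt{37}}{2}\right)^n + \left(- \frac{1}{2} + \frac{3 \sqrt{37}}{74}\right)\left(\frac{3}{2} - \frac{\sqrt{37}}{2}\right)^n.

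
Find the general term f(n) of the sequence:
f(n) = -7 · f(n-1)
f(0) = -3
Pure geometric recurrence with ratio -7.
By induction f(n) = f(0) · (-7)^n = - 3 \left(-7\right)^{n}.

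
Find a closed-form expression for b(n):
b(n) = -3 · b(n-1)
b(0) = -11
Pure geometric recurrence with ratio -3.
By induction b(n) = b(0) · (-3)^n = - 11 \left(-3\right)^{n}.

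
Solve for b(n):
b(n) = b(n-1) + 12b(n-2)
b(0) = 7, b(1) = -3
Characteristic equation: x² - x - 12 = 0, which factors as (x - (-3))(x - (4)) = 0.
Roots r₁ = -3, r₂ = 4 (distinct).
General solution: b(n) = A·(-3)^n + B·(4)^n.
From b(0) = 7: A + B = 7.
From b(1) = -3: -3A + 4B = -3.
Solving: A = \frac{31}{7}, B = \frac{18}{7}.
So b(n) = \frac{31 \left(-3\right)^{n}}{7} + \frac{18 \cdot 4^{n}}{7}.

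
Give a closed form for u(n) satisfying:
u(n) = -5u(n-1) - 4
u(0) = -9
First-order linear non-homogeneous.
Homogeneous solution: u_h(n) = A·(-5)^n.
Try constant particular solution u_p = K: K = -5K - 4 ⇒ K = - \frac{2}{3}.
General: u(n) = A·(-5)^n - \frac{2}{3}.
Apply u(0) = -9: A - \frac{2}{3} = -9 ⇒ A = - \frac{25}{3}.
So u(n) = - \frac{25 \left(-5\right)^{n}}{3} - \frac{2}{3}.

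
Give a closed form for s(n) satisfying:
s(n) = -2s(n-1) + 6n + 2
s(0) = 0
First-order linear with linear forcing.
Homogeneous solution: s_h(n) = A·(-2)^n.
Try particular s_p(n) = pn + q. Substituting:
  pn + q = -2(p(n-1) + q) + 6n + 2.
Matching the n-coefficient: p = -2p + 6 ⇒ p = 2.
Matching constants: q = 2p - 2q + 2 ⇒ q = 2.
General: s(n) = A·(-2)^n + 2 n + 2.
Apply s(0) = 0: A + 2 = 0 ⇒ A = -2.
So s(n) = - 2 \left(-2\right)^{n} + 2 n + 2.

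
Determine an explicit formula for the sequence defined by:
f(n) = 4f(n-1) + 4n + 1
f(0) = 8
First-order linear with linear forcing.
Homogeneous solution: f_h(n) = A·(4)^n.
Try particular f_p(n) = pn + q. Substituting:
  pn + q = 4(p(n-1) + q) + 4n + 1.
Matching the n-coefficient: p = 4p + 4 ⇒ p = - \frac{4}{3}.
Matching constants: q = -4p + 4q + 1 ⇒ q = - \frac{19}{9}.
General: f(n) = A·(4)^n - \frac{4 n}{3} - \frac{19}{9}.
Apply f(0) = 8: A - \frac{19}{9} = 8 ⇒ A = \frac{91}{9}.
So f(n) = \frac{91 \cdot 4^{n}}{9} - \frac{4 n}{3} - \frac{19}{9}.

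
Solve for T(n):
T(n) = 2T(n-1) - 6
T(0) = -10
First-order linear non-homogeneous.
Homogeneous solution: T_h(n) = A·(2)^n.
Try constant particular solution T_p = K: K = 2K - 6 ⇒ K = 6.
General: T(n) = A·(2)^n + 6.
Apply T(0) = -10: A + 6 = -10 ⇒ A = -16.
So T(n) = 6 - 16 \cdot 2^{n}.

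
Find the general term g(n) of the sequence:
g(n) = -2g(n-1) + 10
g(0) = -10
First-order linear non-homogeneous.
Homogeneous solution: g_h(n) = A·(-2)^n.
Try constant particular solution g_p = K: K = -2K + 10 ⇒ K = \frac{10}{3}.
General: g(n) = A·(-2)^n + \frac{10}{3}.
Apply g(0) = -10: A + \frac{10}{3} = -10 ⇒ A = - \frac{40}{3}.
So g(n) = \frac{10}{3} - \frac{40 \left(-2\right)^{n}}{3}.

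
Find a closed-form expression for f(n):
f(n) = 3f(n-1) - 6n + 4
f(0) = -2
First-order linear with linear forcing.
Homogeneous solution: f_h(n) = A·(3)^n.
Try particular f_p(n) = pn + q. Substituting:
  pn + q = 3(p(n-1) + q) - 6n + 4.
Matching the n-coefficient: p = 3p - 6 ⇒ p = 3.
Matching constants: q = -3p + 3q + 4 ⇒ q = \frac{5}{2}.
General: f(n) = A·(3)^n + 3 n + \frac{5}{2}.
Apply f(0) = -2: A + \frac{5}{2} = -2 ⇒ A = - \frac{9}{2}.
So f(n) = - \frac{9 \cdot 3^{n}}{2} + 3 n + \frac{5}{2}.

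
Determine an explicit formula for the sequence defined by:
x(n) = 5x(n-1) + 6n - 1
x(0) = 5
First-order linear with linear forcing.
Homogeneous solution: x_h(n) = A·(5)^n.
Try particular x_p(n) = pn + q. Substituting:
  pn + q = 5(p(n-1) + q) + 6n - 1.
Matching the n-coefficient: p = 5p + 6 ⇒ p = - \frac{3}{2}.
Matching constants: q = -5p + 5q - 1 ⇒ q = - \frac{13}{8}.
General: x(n) = A·(5)^n - \frac{3 n}{2} - \frac{13}{8}.
Apply x(0) = 5: A - \frac{13}{8} = 5 ⇒ A = \frac{53}{8}.
So x(n) = \frac{53 \cdot 5^{n}}{8} - \frac{3 n}{2} - \frac{13}{8}.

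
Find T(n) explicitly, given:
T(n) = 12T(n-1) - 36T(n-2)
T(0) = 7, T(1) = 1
Characteristic equation: x² - 12x + 36 = 0, which is (x - (6))².
Repeated root r = 6.
General solution: T(n) = (A + Bn)·(6)^n.
From T(0) = 7: A = 7.
From T(1) = 1: (A + B)·(6) = 1 ⇒ B = - \frac{41}{6}.
So T(n) = \left(7 - \frac{41 n}{6}\right) \cdot (6)^n.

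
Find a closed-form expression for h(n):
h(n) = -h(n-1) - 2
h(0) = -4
First-order linear non-homogeneous.
Homogeneous solution: h_h(n) = A·(-1)^n.
Try constant particular solution h_p = K: K = -K - 2 ⇒ K = -1.
General: h(n) = A·(-1)^n - 1.
Apply h(0) = -4: A - 1 = -4 ⇒ A = -3.
So h(n) = - 3 \left(-1\right)^{n} - 1.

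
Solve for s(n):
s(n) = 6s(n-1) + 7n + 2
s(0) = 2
First-order linear with linear forcing.
Homogeneous solution: s_h(n) = A·(6)^n.
Try particular s_p(n) = pn + q. Substituting:
  pn + q = 6(p(n-1) + q) + 7n + 2.
Matching the n-coefficient: p = 6p + 7 ⇒ p = - \frac{7}{5}.
Matching constants: q = -6p + 6q + 2 ⇒ q = - \frac{52}{25}.
General: s(n) = A·(6)^n - \frac{7 n}{5} - \frac{52}{25}.
Apply s(0) = 2: A - \frac{52}{25} = 2 ⇒ A = \frac{102}{25}.
So s(n) = \frac{102 \cdot 6^{n}}{25} - \frac{7 n}{5} - \frac{52}{25}.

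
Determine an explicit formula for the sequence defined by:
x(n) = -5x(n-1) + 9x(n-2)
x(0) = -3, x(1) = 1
Characteristic equation: x² + 5x - 9 = 0.
Discriminant Δ = (-5)² + 4·(9) = 61.
Roots r₁,₂ = (-5 ± √61)/2, so r₁ = - \frac{5}{2} + \frac{\sqrt{61}}{2}, r₂ = - \frac{\sqrt{61}}{2} - \frac{5}{2}.
General solution: x(n) = A·r₁^n + B·r₂^n.
From the initial conditions, A + B = -3 and r₁A + r₂B = 1.
Since r₁ - r₂ = √61: A = (1 - (-3)r₂)/√61 = - \frac{3}{2} - \frac{13 \sqrt{61}}{122}, and B = -3 - A = - \frac{3}{2} + \frac{13 \sqrt{61}}{122}.
So x(n) = \left(- \frac{3}{2} - \frac{13 \sqrt{61}}{122}\right)\left(- \frac{5}{2} + \frac{\sqrt{61}}{2}\right)^n + \left(- \frac{3}{2} + \frac{13 \sqrt{61}}{122}\right)\left(- \frac{\sqrt{61}}{2} - \frac{5}{2}\right)^n.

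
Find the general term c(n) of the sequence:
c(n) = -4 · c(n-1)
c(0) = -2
Pure geometric recurrence with ratio -4.
By induction c(n) = c(0) · (-4)^n = - 2 \left(-4\right)^{n}.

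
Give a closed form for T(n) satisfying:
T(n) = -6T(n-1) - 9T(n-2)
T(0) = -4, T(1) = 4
Characteristic equation: x² + 6x + 9 = 0, which is (x - (-3))².
Repeated root r = -3.
General solution: T(n) = (A + Bn)·(-3)^n.
From T(0) = -4: A = -4.
From T(1) = 4: (A + B)·(-3) = 4 ⇒ B = \frac{8}{3}.
So T(n) = \left(\frac{8 n}{3} - 4\right) \cdot (-3)^n.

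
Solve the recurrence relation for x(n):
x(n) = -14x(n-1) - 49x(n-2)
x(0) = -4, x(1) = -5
Characteristic equation: x² + 14x + 49 = 0, which is (x - (-7))².
Repeated root r = -7.
General solution: x(n) = (A + Bn)·(-7)^n.
From x(0) = -4: A = -4.
From x(1) = -5: (A + B)·(-7) = -5 ⇒ B = \frac{33}{7}.
So x(n) = \left(\frac{33 n}{7} - 4\right) \cdot (-7)^n.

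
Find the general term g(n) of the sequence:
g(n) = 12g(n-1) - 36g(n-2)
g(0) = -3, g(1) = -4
Characteristic equation: x² - 12x + 36 = 0, which is (x - (6))².
Repeated root r = 6.
General solution: g(n) = (A + Bn)·(6)^n.
From g(0) = -3: A = -3.
From g(1) = -4: (A + B)·(6) = -4 ⇒ B = \frac{7}{3}.
So g(n) = \left(\frac{7 n}{3} - 3\right) \cdot (6)^n.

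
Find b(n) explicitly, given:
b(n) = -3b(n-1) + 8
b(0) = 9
First-order linear non-homogeneous.
Homogeneous solution: b_h(n) = A·(-3)^n.
Try constant particular solution b_p = K: K = -3K + 8 ⇒ K = 2.
General: b(n) = A·(-3)^n + 2.
Apply b(0) = 9: A + 2 = 9 ⇒ A = 7.
So b(n) = 7 \left(-3\right)^{n} + 2.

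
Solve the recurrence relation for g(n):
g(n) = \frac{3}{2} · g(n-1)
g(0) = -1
Pure geometric recurrence with ratio \frac{3}{2}.
By induction g(n) = g(0) · (\frac{3}{2})^n = - \left(\frac{3}{2}\right)^{n}.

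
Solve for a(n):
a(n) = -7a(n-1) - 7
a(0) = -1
First-order linear non-homogeneous.
Homogeneous solution: a_h(n) = A·(-7)^n.
Try constant particular solution a_p = K: K = -7K - 7 ⇒ K = - \frac{7}{8}.
General: a(n) = A·(-7)^n - \frac{7}{8}.
Apply a(0) = -1: A - \frac{7}{8} = -1 ⇒ A = - \frac{1}{8}.
So a(n) = - \frac{\left(-7\right)^{n}}{8} - \frac{7}{8}.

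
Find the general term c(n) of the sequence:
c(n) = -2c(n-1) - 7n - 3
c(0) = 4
First-order linear with linear forcing.
Homogeneous solution: c_h(n) = A·(-2)^n.
Try particular c_p(n) = pn + q. Substituting:
  pn + q = -2(p(n-1) + q) - 7n - 3.
Matching the n-coefficient: p = -2p - 7 ⇒ p = - \frac{7}{3}.
Matching constants: q = 2p - 2q - 3 ⇒ q = - \frac{23}{9}.
General: c(n) = A·(-2)^n - \frac{7 n}{3} - \frac{23}{9}.
Apply c(0) = 4: A - \frac{23}{9} = 4 ⇒ A = \frac{59}{9}.
So c(n) = \frac{59 \left(-2\right)^{n}}{9} - \frac{7 n}{3} - \frac{23}{9}.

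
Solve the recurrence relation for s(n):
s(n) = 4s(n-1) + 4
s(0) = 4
First-order linear non-homogeneous.
Homogeneous solution: s_h(n) = A·(4)^n.
Try constant particular solution s_p = K: K = 4K + 4 ⇒ K = - \frac{4}{3}.
General: s(n) = A·(4)^n - \frac{4}{3}.
Apply s(0) = 4: A - \frac{4}{3} = 4 ⇒ A = \frac{16}{3}.
So s(n) = \frac{16 \cdot 4^{n}}{3} - \frac{4}{3}.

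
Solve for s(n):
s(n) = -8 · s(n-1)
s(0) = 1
Pure geometric recurrence with ratio -8.
By induction s(n) = s(0) · (-8)^n = \left(-8\right)^{n}.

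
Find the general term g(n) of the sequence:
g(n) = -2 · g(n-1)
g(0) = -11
Pure geometric recurrence with ratio -2.
By induction g(n) = g(0) · (-2)^n = - 11 \left(-2\right)^{n}.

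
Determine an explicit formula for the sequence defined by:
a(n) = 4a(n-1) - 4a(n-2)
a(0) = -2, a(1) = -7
Characteristic equation: x² - 4x + 4 = 0, which is (x - (2))².
Repeated root r = 2.
General solution: a(n) = (A + Bn)·(2)^n.
From a(0) = -2: A = -2.
From a(1) = -7: (A + B)·(2) = -7 ⇒ B = - \frac{3}{2}.
So a(n) = \left(- \frac{3 n}{2} - 2\right) \cdot (2)^n.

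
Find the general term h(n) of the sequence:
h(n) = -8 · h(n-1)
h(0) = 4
Pure geometric recurrence with ratio -8.
By induction h(n) = h(0) · (-8)^n = 4 \left(-8\right)^{n}.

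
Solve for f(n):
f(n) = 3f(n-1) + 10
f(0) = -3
First-order linear non-homogeneous.
Homogeneous solution: f_h(n) = A·(3)^n.
Try constant particular solution f_p = K: K = 3K + 10 ⇒ K = -5.
General: f(n) = A·(3)^n - 5.
Apply f(0) = -3: A - 5 = -3 ⇒ A = 2.
So f(n) = 2 \cdot 3^{n} - 5.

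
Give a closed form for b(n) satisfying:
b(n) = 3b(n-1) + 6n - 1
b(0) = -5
First-order linear with linear forcing.
Homogeneous solution: b_h(n) = A·(3)^n.
Try particular b_p(n) = pn + q. Substituting:
  pn + q = 3(p(n-1) + q) + 6n - 1.
Matching the n-coefficient: p = 3p + 6 ⇒ p = -3.
Matching constants: q = -3p + 3q - 1 ⇒ q = -4.
General: b(n) = A·(3)^n - 3 n - 4.
Apply b(0) = -5: A - 4 = -5 ⇒ A = -1.
So b(n) = - 3^{n} - 3 n - 4.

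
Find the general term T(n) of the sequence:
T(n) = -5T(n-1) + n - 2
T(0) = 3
First-order linear with linear forcing.
Homogeneous solution: T_h(n) = A·(-5)^n.
Try particular T_p(n) = pn + q. Substituting:
  pn + q = -5(p(n-1) + q) + n - 2.
Matching the n-coefficient: p = -5p + 1 ⇒ p = \frac{1}{6}.
Matching constants: q = 5p - 5q - 2 ⇒ q = - \frac{7}{36}.
General: T(n) = A·(-5)^n + \frac{n}{6} - \frac{7}{36}.
Apply T(0) = 3: A - \frac{7}{36} = 3 ⇒ A = \frac{115}{36}.
So T(n) = \frac{115 \left(-5\right)^{n}}{36} + \frac{n}{6} - \frac{7}{36}.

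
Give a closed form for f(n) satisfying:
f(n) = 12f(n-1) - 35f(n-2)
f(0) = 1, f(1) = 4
Characteristic equation: x² - 12x + 35 = 0, which factors as (x - (5))(x - (7)) = 0.
Roots r₁ = 5, r₂ = 7 (distinct).
General solution: f(n) = A·(5)^n + B·(7)^n.
From f(0) = 1: A + B = 1.
From f(1) = 4: 5A + 7B = 4.
Solving: A = \frac{3}{2}, B = - \frac{1}{2}.
So f(n) = \frac{3 \cdot 5^{n}}{2} - \frac{7^{n}}{2}.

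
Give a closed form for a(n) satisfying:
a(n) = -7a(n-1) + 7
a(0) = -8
First-order linear non-homogeneous.
Homogeneous solution: a_h(n) = A·(-7)^n.
Try constant particular solution a_p = K: K = -7K + 7 ⇒ K = \frac{7}{8}.
General: a(n) = A·(-7)^n + \frac{7}{8}.
Apply a(0) = -8: A + \frac{7}{8} = -8 ⇒ A = - \frac{71}{8}.
So a(n) = \frac{7}{8} - \frac{71 \left(-7\right)^{n}}{8}.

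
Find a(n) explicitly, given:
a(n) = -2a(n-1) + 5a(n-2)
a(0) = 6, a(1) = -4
Characteristic equation: x² + 2x - 5 = 0.
Discriminant Δ = (-2)² + 4·(5) = 24.
Roots r₁,₂ = (-2 ± √24)/2, so r₁ = -1 + \sqrt{6}, r₂ = - \sqrt{6} - 1.
General solution: a(n) = A·r₁^n + B·r₂^n.
From the initial conditions, A + B = 6 and r₁A + r₂B = -4.
Since r₁ - r₂ = √24: A = (-4 - (6)r₂)/√24 = \frac{\sqrt{6}}{6} + 3, and B = 6 - A = 3 - \frac{\sqrt{6}}{6}.
So a(n) = \left(\frac{\sqrt{6}}{6} + 3\right)\left(-1 + \sqrt{6}\right)^n + \left(3 - \frac{\sqrt{6}}{6}\right)\left(- \sqrt{6} - 1\right)^n.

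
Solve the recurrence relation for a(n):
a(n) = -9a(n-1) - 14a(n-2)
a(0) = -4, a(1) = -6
Characteristic equation: x² + 9x + 14 = 0, which factors as (x - (-7))(x - (-2)) = 0.
Roots r₁ = -7, r₂ = -2 (distinct).
General solution: a(n) = A·(-7)^n + B·(-2)^n.
From a(0) = -4: A + B = -4.
From a(1) = -6: -7A - 2B = -6.
Solving: A = \frac{14}{5}, B = - \frac{34}{5}.
So a(n) = - \frac{34 \left(-2\right)^{n}}{5} + \frac{14 \left(-7\right)^{n}}{5}.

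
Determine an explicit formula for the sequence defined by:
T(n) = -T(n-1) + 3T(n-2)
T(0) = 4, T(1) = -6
Characteristic equation: x² + x - 3 = 0.
Discriminant Δ = (-1)² + 4·(3) = 13.
Roots r₁,₂ = (-1 ± √13)/2, so r₁ = - \frac{1}{2} + \frac{\sqrt{13}}{2}, r₂ = - \frac{\sqrt{13}}{2} - \frac{1}{2}.
General solution: T(n) = A·r₁^n + B·r₂^n.
From the initial conditions, A + B = 4 and r₁A + r₂B = -6.
Since r₁ - r₂ = √13: A = (-6 - (4)r₂)/√13 = 2 - \frac{4 \sqrt{13}}{13}, and B = 4 - A = \frac{4 \sqrt{13}}{13} + 2.
So T(n) = \left(2 - \frac{4 \sqrt{13}}{13}\right)\left(- \frac{1}{2} + \frac{\sqrt{13}}{2}\right)^n + \left(\frac{4 \sqrt{13}}{13} + 2\right)\left(- \frac{\sqrt{13}}{2} - \frac{1}{2}\right)^n.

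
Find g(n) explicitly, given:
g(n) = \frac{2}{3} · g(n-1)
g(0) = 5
Pure geometric recurrence with ratio \frac{2}{3}.
By induction g(n) = g(0) · (\frac{2}{3})^n = 5 \left(\frac{2}{3}\right)^{n}.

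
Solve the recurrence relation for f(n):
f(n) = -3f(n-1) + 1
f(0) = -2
First-order linear non-homogeneous.
Homogeneous solution: f_h(n) = A·(-3)^n.
Try constant particular solution f_p = K: K = -3K + 1 ⇒ K = \frac{1}{4}.
General: f(n) = A·(-3)^n + \frac{1}{4}.
Apply f(0) = -2: A + \frac{1}{4} = -2 ⇒ A = - \frac{9}{4}.
So f(n) = \frac{1}{4} - \frac{9 \left(-3\right)^{n}}{4}.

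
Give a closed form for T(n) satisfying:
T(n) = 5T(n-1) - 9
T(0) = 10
First-order linear non-homogeneous.
Homogeneous solution: T_h(n) = A·(5)^n.
Try constant particular solution T_p = K: K = 5K - 9 ⇒ K = \frac{9}{4}.
General: T(n) = A·(5)^n + \frac{9}{4}.
Apply T(0) = 10: A + \frac{9}{4} = 10 ⇒ A = \frac{31}{4}.
So T(n) = \frac{31 \cdot 5^{n}}{4} + \frac{9}{4}.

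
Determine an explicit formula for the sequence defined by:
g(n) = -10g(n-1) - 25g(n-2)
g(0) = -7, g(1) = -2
Characteristic equation: x² + 10x + 25 = 0, which is (x - (-5))².
Repeated root r = -5.
General solution: g(n) = (A + Bn)·(-5)^n.
From g(0) = -7: A = -7.
From g(1) = -2: (A + B)·(-5) = -2 ⇒ B = \frac{37}{5}.
So g(n) = \left(\frac{37 n}{5} - 7\right) \cdot (-5)^n.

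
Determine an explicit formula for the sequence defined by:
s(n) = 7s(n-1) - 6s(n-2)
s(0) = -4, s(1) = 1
Characteristic equation: x² - 7x + 6 = 0, which factors as (x - (6))(x - (1)) = 0.
Roots r₁ = 6, r₂ = 1 (distinct).
General solution: s(n) = A·(6)^n + B·(1)^n.
From s(0) = -4: A + B = -4.
From s(1) = 1: 6A + B = 1.
Solving: A = 1, B = -5.
So s(n) = 6^{n} - 5.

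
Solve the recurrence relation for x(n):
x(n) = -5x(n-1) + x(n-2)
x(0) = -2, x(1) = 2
Characteristic equation: x² + 5x - 1 = 0.
Discriminant Δ = (-5)² + 4·(1) = 29.
Roots r₁,₂ = (-5 ± √29)/2, so r₁ = - \frac{5}{2} + \frac{\sqrt{29}}{2}, r₂ = - \frac{\sqrt{29}}{2} - \frac{5}{2}.
General solution: x(n) = A·r₁^n + B·r₂^n.
From the initial conditions, A + B = -2 and r₁A + r₂B = 2.
Since r₁ - r₂ = √29: A = (2 - (-2)r₂)/√29 = -1 - \frac{3 \sqrt{29}}{29}, and B = -2 - A = -1 + \frac{3 \sqrt{29}}{29}.
So x(n) = \left(-1 - \frac{3 \sqrt{29}}{29}\right)\left(- \frac{5}{2} + \frac{\sqrt{29}}{2}\right)^n + \left(-1 + \frac{3 \sqrt{29}}{29}\right)\left(- \frac{\sqrt{29}}{2} - \frac{5}{2}\right)^n.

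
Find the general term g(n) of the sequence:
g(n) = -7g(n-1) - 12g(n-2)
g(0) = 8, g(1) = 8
Characteristic equation: x² + 7x + 12 = 0, which factors as (x - (-3))(x - (-4)) = 0.
Roots r₁ = -3, r₂ = -4 (distinct).
General solution: g(n) = A·(-3)^n + B·(-4)^n.
From g(0) = 8: A + B = 8.
From g(1) = 8: -3A - 4B = 8.
Solving: A = 40, B = -32.
So g(n) = 40 \left(-3\right)^{n} - 32 \left(-4\right)^{n}.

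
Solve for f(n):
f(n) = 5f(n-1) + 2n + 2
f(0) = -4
First-order linear with linear forcing.
Homogeneous solution: f_h(n) = A·(5)^n.
Try particular f_p(n) = pn + q. Substituting:
  pn + q = 5(p(n-1) + q) + 2n + 2.
Matching the n-coefficient: p = 5p + 2 ⇒ p = - \frac{1}{2}.
Matching constants: q = -5p + 5q + 2 ⇒ q = - \frac{9}{8}.
General: f(n) = A·(5)^n - \frac{n}{2} - \frac{9}{8}.
Apply f(0) = -4: A - \frac{9}{8} = -4 ⇒ A = - \frac{23}{8}.
So f(n) = - \frac{23 \cdot 5^{n}}{8} - \frac{n}{2} - \frac{9}{8}.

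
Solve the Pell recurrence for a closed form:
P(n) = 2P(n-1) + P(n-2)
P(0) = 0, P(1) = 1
This is the Pell sequence.
Characteristic equation: x² - 2x - 1 = 0; roots r₁ = 1 + \sqrt{2}, r₂ = 1 - \sqrt{2}.
General: P(n) = A·r₁^n + B·r₂^n. Solving with P(0)=0, P(1)=1 gives A = \frac{\sqrt{2}}{4}, B = - \frac{\sqrt{2}}{4}.
So P(n) = \frac{\sqrt{2} \left(- \left(1 - \sqrt{2}\right)^{n} + \left(1 + \sqrt{2}\right)^{n}\right)}{4}.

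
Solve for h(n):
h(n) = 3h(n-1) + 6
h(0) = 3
First-order linear non-homogeneous.
Homogeneous solution: h_h(n) = A·(3)^n.
Try constant particular solution h_p = K: K = 3K + 6 ⇒ K = -3.
General: h(n) = A·(3)^n - 3.
Apply h(0) = 3: A - 3 = 3 ⇒ A = 6.
So h(n) = 6 \cdot 3^{n} - 3.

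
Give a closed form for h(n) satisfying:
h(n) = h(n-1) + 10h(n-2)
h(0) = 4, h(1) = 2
Characteristic equation: x² - x - 10 = 0.
Discriminant Δ = (1)² + 4·(10) = 41.
Roots r₁,₂ = (1 ± √41)/2, so r₁ = \frac{1}{2} + \frac{\sqrt{41}}{2}, r₂ = \frac{1}{2} - \frac{\sqrt{41}}{2}.
General solution: h(n) = A·r₁^n + B·r₂^n.
From the initial conditions, A + B = 4 and r₁A + r₂B = 2.
Since r₁ - r₂ = √41: A = (2 - (4)r₂)/√41 = 2, and B = 4 - A = 2.
So h(n) = \left(2\right)\left(\frac{1}{2} + \frac{\sqrt{41}}{2}\right)^n + \left(2\right)\left(\frac{1}{2} - \frac{\sqrt{41}}{2}\right)^n.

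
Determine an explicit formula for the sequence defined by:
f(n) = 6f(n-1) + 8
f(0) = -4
First-order linear non-homogeneous.
Homogeneous solution: f_h(n) = A·(6)^n.
Try constant particular solution f_p = K: K = 6K + 8 ⇒ K = - \frac{8}{5}.
General: f(n) = A·(6)^n - \frac{8}{5}.
Apply f(0) = -4: A - \frac{8}{5} = -4 ⇒ A = - \frac{12}{5}.
So f(n) = - \frac{12 \cdot 6^{n}}{5} - \frac{8}{5}.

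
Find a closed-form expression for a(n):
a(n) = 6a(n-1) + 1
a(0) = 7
First-order linear non-homogeneous.
Homogeneous solution: a_h(n) = A·(6)^n.
Try constant particular solution a_p = K: K = 6K + 1 ⇒ K = - \frac{1}{5}.
General: a(n) = A·(6)^n - \frac{1}{5}.
Apply a(0) = 7: A - \frac{1}{5} = 7 ⇒ A = \frac{36}{5}.
So a(n) = \frac{36 \cdot 6^{n}}{5} - \frac{1}{5}.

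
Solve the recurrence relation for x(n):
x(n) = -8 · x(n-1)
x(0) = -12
Pure geometric recurrence with ratio -8.
By induction x(n) = x(0) · (-8)^n = - 12 \left(-8\right)^{n}.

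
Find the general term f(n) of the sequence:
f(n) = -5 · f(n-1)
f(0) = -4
Pure geometric recurrence with ratio -5.
By induction f(n) = f(0) · (-5)^n = - 4 \left(-5\right)^{n}.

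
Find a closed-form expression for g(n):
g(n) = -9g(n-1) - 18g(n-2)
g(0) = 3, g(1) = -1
Characteristic equation: x² + 9x + 18 = 0, which factors as (x - (-6))(x - (-3)) = 0.
Roots r₁ = -6, r₂ = -3 (distinct).
General solution: g(n) = A·(-6)^n + B·(-3)^n.
From g(0) = 3: A + B = 3.
From g(1) = -1: -6A - 3B = -1.
Solving: A = - \frac{8}{3}, B = \frac{17}{3}.
So g(n) = \frac{17 \left(-3\right)^{n}}{3} - \frac{8 \left(-6\right)^{n}}{3}.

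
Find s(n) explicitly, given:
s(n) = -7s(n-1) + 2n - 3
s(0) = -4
First-order linear with linear forcing.
Homogeneous solution: s_h(n) = A·(-7)^n.
Try particular s_p(n) = pn + q. Substituting:
  pn + q = -7(p(n-1) + q) + 2n - 3.
Matching the n-coefficient: p = -7p + 2 ⇒ p = \frac{1}{4}.
Matching constants: q = 7p - 7q - 3 ⇒ q = - \frac{5}{32}.
General: s(n) = A·(-7)^n + \frac{n}{4} - \frac{5}{32}.
Apply s(0) = -4: A - \frac{5}{32} = -4 ⇒ A = - \frac{123}{32}.
So s(n) = - \frac{123 \left(-7\right)^{n}}{32} + \frac{n}{4} - \frac{5}{32}.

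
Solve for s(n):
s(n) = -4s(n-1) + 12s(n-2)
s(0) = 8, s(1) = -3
Characteristic equation: x² + 4x - 12 = 0, which factors as (x - (2))(x - (-6)) = 0.
Roots r₁ = 2, r₂ = -6 (distinct).
General solution: s(n) = A·(2)^n + B·(-6)^n.
From s(0) = 8: A + B = 8.
From s(1) = -3: 2A - 6B = -3.
Solving: A = \frac{45}{8}, B = \frac{19}{8}.
So s(n) = \frac{19 \left(-6\right)^{n}}{8} + \frac{45 \cdot 2^{n}}{8}.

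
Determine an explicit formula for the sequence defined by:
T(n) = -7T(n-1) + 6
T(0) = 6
First-order linear non-homogeneous.
Homogeneous solution: T_h(n) = A·(-7)^n.
Try constant particular solution T_p = K: K = -7K + 6 ⇒ K = \frac{3}{4}.
General: T(n) = A·(-7)^n + \frac{3}{4}.
Apply T(0) = 6: A + \frac{3}{4} = 6 ⇒ A = \frac{21}{4}.
So T(n) = \frac{21 \left(-7\right)^{n}}{4} + \frac{3}{4}.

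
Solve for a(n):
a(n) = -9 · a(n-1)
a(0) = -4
Pure geometric recurrence with ratio -9.
By induction a(n) = a(0) · (-9)^n = - 4 \left(-9\right)^{n}.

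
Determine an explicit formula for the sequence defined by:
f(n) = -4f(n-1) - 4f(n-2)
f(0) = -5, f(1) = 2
Characteristic equation: x² + 4x + 4 = 0, which is (x - (-2))².
Repeated root r = -2.
General solution: f(n) = (A + Bn)·(-2)^n.
From f(0) = -5: A = -5.
From f(1) = 2: (A + B)·(-2) = 2 ⇒ B = 4.
So f(n) = \left(4 n - 5\right) \cdot (-2)^n.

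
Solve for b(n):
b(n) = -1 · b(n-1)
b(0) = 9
Pure geometric recurrence with ratio -1.
By induction b(n) = b(0) · (-1)^n = 9 \left(-1\right)^{n}.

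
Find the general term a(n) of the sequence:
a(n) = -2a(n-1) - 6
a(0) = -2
First-order linear non-homogeneous.
Homogeneous solution: a_h(n) = A·(-2)^n.
Try constant particular solution a_p = K: K = -2K - 6 ⇒ K = -2.
General: a(n) = A·(-2)^n - 2.
Apply a(0) = -2: A - 2 = -2 ⇒ A = 0.
So a(n) = -2.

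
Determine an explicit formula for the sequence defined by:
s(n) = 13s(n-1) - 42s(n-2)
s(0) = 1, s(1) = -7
Characteristic equation: x² - 13x + 42 = 0, which factors as (x - (7))(x - (6)) = 0.
Roots r₁ = 7, r₂ = 6 (distinct).
General solution: s(n) = A·(7)^n + B·(6)^n.
From s(0) = 1: A + B = 1.
From s(1) = -7: 7A + 6B = -7.
Solving: A = -13, B = 14.
So s(n) = 14 \cdot 6^{n} - 13 \cdot 7^{n}.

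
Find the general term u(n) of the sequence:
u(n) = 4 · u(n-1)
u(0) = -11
Pure geometric recurrence with ratio 4.
By induction u(n) = u(0) · (4)^n = - 11 \cdot 4^{n}.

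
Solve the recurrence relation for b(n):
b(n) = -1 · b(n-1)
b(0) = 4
Pure geometric recurrence with ratio -1.
By induction b(n) = b(0) · (-1)^n = 4 \left(-1\right)^{n}.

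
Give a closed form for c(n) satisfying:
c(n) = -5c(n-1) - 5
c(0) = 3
First-order linear non-homogeneous.
Homogeneous solution: c_h(n) = A·(-5)^n.
Try constant particular solution c_p = K: K = -5K - 5 ⇒ K = - \frac{5}{6}.
General: c(n) = A·(-5)^n - \frac{5}{6}.
Apply c(0) = 3: A - \frac{5}{6} = 3 ⇒ A = \frac{23}{6}.
So c(n) = \frac{23 \left(-5\right)^{n}}{6} - \frac{5}{6}.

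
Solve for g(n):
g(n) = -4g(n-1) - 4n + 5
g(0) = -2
First-order linear with linear forcing.
Homogeneous solution: g_h(n) = A·(-4)^n.
Try particular g_p(n) = pn + q. Substituting:
  pn + q = -4(p(n-1) + q) - 4n + 5.
Matching the n-coefficient: p = -4p - 4 ⇒ p = - \frac{4}{5}.
Matching constants: q = 4p - 4q + 5 ⇒ q = \frac{9}{25}.
General: g(n) = A·(-4)^n - \frac{4 n}{5} + \frac{9}{25}.
Apply g(0) = -2: A + \frac{9}{25} = -2 ⇒ A = - \frac{59}{25}.
So g(n) = - \frac{59 \left(-4\right)^{n}}{25} - \frac{4 n}{5} + \frac{9}{25}.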